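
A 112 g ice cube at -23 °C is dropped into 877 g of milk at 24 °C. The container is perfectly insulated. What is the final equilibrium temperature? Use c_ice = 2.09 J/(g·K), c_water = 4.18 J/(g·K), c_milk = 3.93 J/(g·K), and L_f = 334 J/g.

T_f ≈ 10.2 °C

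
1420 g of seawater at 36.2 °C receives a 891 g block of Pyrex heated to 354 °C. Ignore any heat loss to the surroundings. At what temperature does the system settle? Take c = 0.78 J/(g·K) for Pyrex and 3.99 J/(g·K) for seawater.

T_f = Σ m_i c_i T_i / Σ m_i c_i:
T_f = (694.98·354 + 5665.8·36.2) / (694.98 + 5665.8)
    = 451125 / 6360.8 ≈ 70.92 °C

T_f ≈ 70.9 °C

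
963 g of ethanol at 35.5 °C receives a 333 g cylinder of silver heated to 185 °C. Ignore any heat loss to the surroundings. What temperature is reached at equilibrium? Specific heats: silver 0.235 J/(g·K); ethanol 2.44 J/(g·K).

T_f ≈ 40.3 °C

T_f is the heat-capacity-weighted average of the initial temperatures:
T_f = (78.25×185 + 2349.7×35.5) / (78.25 + 2349.7)
    = 97892 / 2428 ≈ 40.32 °C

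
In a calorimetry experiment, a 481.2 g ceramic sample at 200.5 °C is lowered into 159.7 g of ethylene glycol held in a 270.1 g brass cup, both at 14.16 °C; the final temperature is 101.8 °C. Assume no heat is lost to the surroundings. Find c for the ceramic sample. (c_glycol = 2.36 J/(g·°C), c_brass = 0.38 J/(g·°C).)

Setting the total heat transfer to zero:
481.2×c×(101.8 − 200.5) + 159.7×2.36×(101.8 − 14.16) + 270.1×0.38×(101.8 − 14.16) = 0
-47494 c = -42026
c = -42026/-47494 ≈ 0.8849 J/(g·°C)

c ≈ 0.885 J/(g·°C)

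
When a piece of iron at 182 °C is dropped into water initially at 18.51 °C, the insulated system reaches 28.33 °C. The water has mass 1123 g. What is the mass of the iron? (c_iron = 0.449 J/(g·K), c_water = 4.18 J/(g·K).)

m ≈ 668 g

Heat gained plus heat lost sum to zero:
m·0.449·(28.33 − 182) + 1123·4.18·(28.33 − 18.51) = 0
-69 m = -46096
m = -46096/-69 ≈ 668.1 g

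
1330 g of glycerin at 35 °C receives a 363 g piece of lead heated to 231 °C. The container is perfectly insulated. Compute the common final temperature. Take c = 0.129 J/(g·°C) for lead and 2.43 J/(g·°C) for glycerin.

Heat gained plus heat lost sum to zero:
363×0.129×(T − 231) + 1330×2.43×(T − 35) = 0
(46.83 + 3231.9) T = 46.83×231 + 3231.9×35
T ≈ 37.80 °C

T_f ≈ 37.8 °C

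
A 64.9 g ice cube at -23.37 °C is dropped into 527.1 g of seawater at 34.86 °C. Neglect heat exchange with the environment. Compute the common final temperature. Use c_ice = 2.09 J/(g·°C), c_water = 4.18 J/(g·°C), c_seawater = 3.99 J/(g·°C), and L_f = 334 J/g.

T_f ≈ 20.4 °C

Energy balance with sensible and latent terms:
warm ice to 0 °C: 64.9×2.09×(0 − (-23.37)) = 3169.9
  melt ice: 64.9×334 = 21677
  warm the meltwater: 271.28 T
  seawater: 2103.1(T − 34.86)
2374.4 T = 73315 − 24847 = 48469
T ≈ 20.41 °C. Since T > 0 °C, the all-ice-melts assumption holds.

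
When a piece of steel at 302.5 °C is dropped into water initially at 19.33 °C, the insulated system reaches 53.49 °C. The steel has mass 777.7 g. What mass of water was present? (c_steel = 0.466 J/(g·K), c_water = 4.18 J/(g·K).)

Taking heat into each body as positive, Σ m c ΔT = 0:
777.7×0.466×(53.49 − 302.5) + m×4.18×(53.49 − 19.33) = 0
142.79 m = 90243
m = 90243/142.79 ≈ 632 g

m ≈ 632 g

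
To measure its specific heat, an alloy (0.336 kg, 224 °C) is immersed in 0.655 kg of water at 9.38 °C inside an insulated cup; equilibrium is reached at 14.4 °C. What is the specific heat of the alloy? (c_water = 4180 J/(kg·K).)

Heat lost by the alloy = heat gained by the water:
0.336×c×(224 − 14.4) = 0.655×4180×(14.4 − 9.38)
70.43 c = 13744  ⇒  c ≈ 195.2 J/(kg·K)

c ≈ 195 J/(kg·K)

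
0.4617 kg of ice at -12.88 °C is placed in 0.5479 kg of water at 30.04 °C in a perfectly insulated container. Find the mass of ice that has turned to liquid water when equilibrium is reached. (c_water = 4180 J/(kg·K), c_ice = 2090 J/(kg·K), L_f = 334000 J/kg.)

m_melted ≈ 0.169 kg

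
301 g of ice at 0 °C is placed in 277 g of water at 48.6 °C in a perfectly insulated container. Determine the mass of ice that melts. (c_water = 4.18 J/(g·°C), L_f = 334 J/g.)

m_melted ≈ 168 g

Heat available from the water dropping to 0 °C: 277×4.18×48.6 = 56272 J.
Fully melting the ice requires m_ice L_f = 301×334 = 100534 J.
56272 J < 100534 J, so only part of the ice melts and the system sits at 0 °C.
Mass melted = 56272/334 ≈ 168.5 g.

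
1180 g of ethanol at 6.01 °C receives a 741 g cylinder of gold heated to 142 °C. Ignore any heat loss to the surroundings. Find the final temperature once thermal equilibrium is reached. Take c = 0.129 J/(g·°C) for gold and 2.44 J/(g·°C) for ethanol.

T_f ≈ 10.4 °C

T_f is the heat-capacity-weighted average of the initial temperatures:
T_f = (95.59·142 + 2879.2·6.01) / (95.59 + 2879.2)
    = 30878 / 2974.8 ≈ 10.38 °C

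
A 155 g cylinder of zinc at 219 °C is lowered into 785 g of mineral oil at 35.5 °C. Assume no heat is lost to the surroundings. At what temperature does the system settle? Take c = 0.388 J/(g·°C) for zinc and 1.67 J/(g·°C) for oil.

Conservation of energy gives ΣQ = 0:
155·0.388·(T − 219) + 785·1.67·(T − 35.5) = 0
60.14(T − 219) + 1311(T − 35.5) = 0
(60.14 + 1311) T = 60.14·219 + 1311·35.5
T = 59709 / 1371.1 = 43.5 °C

T_f ≈ 43.5 °C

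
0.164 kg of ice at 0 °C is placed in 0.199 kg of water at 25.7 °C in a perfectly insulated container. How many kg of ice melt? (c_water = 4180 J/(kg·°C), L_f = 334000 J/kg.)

Heat available from the water dropping to 0 °C: 0.199·4180·25.7 = 21378 J.
Fully melting the ice requires m_ice L_f = 0.164·334000 = 54776 J.
21378 J < 54776 J, so only part of the ice melts and the system sits at 0 °C.
Mass melted = 21378/334000 ≈ 0.06401 kg.

m_melted ≈ 0.064 kg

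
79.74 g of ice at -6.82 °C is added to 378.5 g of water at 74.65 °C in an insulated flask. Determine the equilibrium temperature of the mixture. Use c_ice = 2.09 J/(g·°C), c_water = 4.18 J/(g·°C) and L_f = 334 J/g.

Taking heat into each body as positive, Σ m c ΔT = 0:
warm ice to 0 °C: 79.74·2.09·(0 − (-6.82)) = 1136.6
  fusion: m_ice L_f = 79.74·334 = 26633
  meltwater 0→T: 79.74·4.18·T = 333.31 T
  water: 1582.1(T − 74.65)
1915.4 T = 118106 − 27770 = 90336
T ≈ 47.16 °C (positive, so assuming full melt was valid).

T_f ≈ 47.2 °C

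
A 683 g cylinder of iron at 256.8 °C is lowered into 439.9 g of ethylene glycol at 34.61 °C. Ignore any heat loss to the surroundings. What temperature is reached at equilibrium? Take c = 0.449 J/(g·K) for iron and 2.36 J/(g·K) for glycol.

T_f ≈ 85.3 °C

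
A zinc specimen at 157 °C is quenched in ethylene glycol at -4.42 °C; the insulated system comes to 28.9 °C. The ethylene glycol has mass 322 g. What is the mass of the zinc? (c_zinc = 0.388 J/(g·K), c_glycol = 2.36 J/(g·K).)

Heat lost by the zinc = heat gained by the glycol:
m×0.388×(157 − 28.9) = 322×2.36×(28.9 − (-4.42))
49.7 m = 25321  ⇒  m ≈ 509.4 g

m ≈ 509 g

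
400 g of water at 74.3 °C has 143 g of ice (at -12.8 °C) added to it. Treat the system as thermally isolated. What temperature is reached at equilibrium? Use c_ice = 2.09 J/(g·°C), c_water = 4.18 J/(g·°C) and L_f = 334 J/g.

Setting the total heat transfer to zero:
warm ice to 0 °C: 143×2.09×(0 − (-12.8)) = 3825.5; fusion: m_ice L_f = 143×334 = 47762; meltwater 0→T: 143×4.18×T = 597.74 T; water cools: 400×4.18×(T − 74.3) = 1672(T − 74.3)
2269.7 T = 124230 − 51588 = 72642
T ≈ 32.00 °C (positive, so assuming full melt was valid).

T_f ≈ 32.0 °C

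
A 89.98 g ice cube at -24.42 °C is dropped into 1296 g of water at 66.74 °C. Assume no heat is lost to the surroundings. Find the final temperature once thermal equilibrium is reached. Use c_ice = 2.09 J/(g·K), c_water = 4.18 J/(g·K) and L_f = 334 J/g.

Heat gained plus heat lost sum to zero:
warm ice to 0 °C: 89.98·2.09·(0 − (-24.42)) = 4592.4; fusion: m_ice L_f = 89.98·334 = 30053; warm the meltwater: 376.12 T; water: 5417.3(T − 66.74)
5793.4 T = 361549 − 34646 = 326904
T ≈ 56.43 °C. Since T > 0 °C, the all-ice-melts assumption holds.

T_f ≈ 56.4 °C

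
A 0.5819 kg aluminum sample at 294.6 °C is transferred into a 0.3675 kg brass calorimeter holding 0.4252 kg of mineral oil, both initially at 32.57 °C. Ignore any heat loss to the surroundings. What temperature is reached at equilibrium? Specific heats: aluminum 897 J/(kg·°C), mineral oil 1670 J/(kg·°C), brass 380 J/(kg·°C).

T_f ≈ 132.3 °C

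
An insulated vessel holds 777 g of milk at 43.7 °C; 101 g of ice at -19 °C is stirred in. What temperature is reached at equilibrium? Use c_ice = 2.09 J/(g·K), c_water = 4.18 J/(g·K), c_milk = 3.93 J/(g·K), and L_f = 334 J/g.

T_f ≈ 27.5 °C

Conservation of energy gives ΣQ = 0:
warm ice to 0 °C: 101·2.09·(0 − (-19)) = 4010.7; melt ice: 101·334 = 33734; warm the meltwater: 422.18 T; milk cools: 777·3.93·(T − 43.7) = 3053.6(T − 43.7)
3475.8 T = 133443 − 37745 = 95698
T ≈ 27.53 °C. Since T > 0 °C, the all-ice-melts assumption holds.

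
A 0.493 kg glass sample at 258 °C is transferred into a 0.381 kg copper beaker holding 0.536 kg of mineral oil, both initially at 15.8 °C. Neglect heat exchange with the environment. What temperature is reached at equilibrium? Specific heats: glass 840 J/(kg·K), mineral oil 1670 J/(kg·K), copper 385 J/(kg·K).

Conservation of energy gives ΣQ = 0:
0.493·840·(T − 258) + 0.536·1670·(T − 15.8) + 0.381·385·(T − 15.8) = 0
414.12(T − 258) + 895.12(T − 15.8) + 146.69(T − 15.8) = 0
1455.9 T = 123303
T ≈ 84.69 °C

T_f ≈ 84.7 °C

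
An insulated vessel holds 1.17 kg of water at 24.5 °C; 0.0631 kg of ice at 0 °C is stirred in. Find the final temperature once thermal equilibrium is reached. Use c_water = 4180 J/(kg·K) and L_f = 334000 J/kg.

Conservation of energy gives ΣQ = 0:
melt ice: 0.0631×334000 = 21075
  meltwater 0→T: 0.0631×4180×T = 263.76 T
  water cools: 1.17×4180×(T − 24.5) = 4890.6(T − 24.5)
5154.4 T = 119820 − 21075 = 98744
T ≈ 19.16 °C — above 0 °C, consistent with complete melting.

T_f ≈ 19.2 °C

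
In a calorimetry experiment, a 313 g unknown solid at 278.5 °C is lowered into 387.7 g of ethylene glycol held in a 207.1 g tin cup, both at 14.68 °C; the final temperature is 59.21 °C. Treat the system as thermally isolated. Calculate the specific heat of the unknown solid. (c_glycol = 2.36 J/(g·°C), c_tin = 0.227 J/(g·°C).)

Net heat exchanged in the isolated system is zero:
313×c×(59.21 − 278.5) + 387.7×2.36×(59.21 − 14.68) + 207.1×0.227×(59.21 − 14.68) = 0
-68638 c = -42837
c = -42837/-68638 ≈ 0.6241 J/(g·°C)

c ≈ 0.624 J/(g·°C)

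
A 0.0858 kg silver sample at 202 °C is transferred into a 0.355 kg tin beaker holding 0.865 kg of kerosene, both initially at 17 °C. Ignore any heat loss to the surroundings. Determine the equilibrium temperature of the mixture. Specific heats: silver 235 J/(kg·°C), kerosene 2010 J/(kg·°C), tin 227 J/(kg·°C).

Heat gained plus heat lost sum to zero:
0.0858×235×(T − 202) + 0.865×2010×(T − 17) + 0.355×227×(T − 17) = 0
(20.16 + 1738.7 + 80.58) T = 20.16×202 + 1738.7×17 + 80.58×17
T = 35000/1839.4 ≈ 19.03 °C

T_f ≈ 19.0 °C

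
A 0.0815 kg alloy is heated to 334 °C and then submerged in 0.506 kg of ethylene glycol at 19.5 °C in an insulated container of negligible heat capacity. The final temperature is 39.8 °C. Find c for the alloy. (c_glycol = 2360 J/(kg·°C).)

m_s c (T_s − T_f) = m_glycol c_glycol (T_f − T_0):
0.0815·c·(334 − 39.8) = 0.506·2360·(39.8 − 19.5)
23.98 c = 24241  ⇒  c ≈ 1011 J/(kg·°C)

c ≈ 1010 J/(kg·°C)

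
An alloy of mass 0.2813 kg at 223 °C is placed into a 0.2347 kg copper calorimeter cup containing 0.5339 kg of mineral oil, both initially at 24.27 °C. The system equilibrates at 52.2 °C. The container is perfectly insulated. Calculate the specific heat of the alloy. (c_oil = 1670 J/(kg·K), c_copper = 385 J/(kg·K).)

c ≈ 571 J/(kg·K)

Conservation of energy gives ΣQ = 0:
0.2813×c×(52.2 − 223) + 0.5339×1670×(52.2 − 24.27) + 0.2347×385×(52.2 − 24.27) = 0
-48.05 c = -27426
c = -27426/-48.05 ≈ 570.8 J/(kg·K)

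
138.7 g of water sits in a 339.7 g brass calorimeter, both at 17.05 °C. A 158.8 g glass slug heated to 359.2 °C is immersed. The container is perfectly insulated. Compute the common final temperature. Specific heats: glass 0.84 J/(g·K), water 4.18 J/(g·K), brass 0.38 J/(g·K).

T_f is the heat-capacity-weighted average of the initial temperatures:
T_f = (133.39*359.2 + 579.77*17.05 + 129.09*17.05) / (133.39 + 579.77 + 129.09)
    = 60000 / 842.24 ≈ 71.24 °C

T_f ≈ 71.2 °C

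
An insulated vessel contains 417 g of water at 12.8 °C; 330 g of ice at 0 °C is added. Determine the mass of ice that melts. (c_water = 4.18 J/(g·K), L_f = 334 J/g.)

Heat available from the water dropping to 0 °C: 417·4.18·12.8 = 22311 J.
Melting all 330 g of ice would need 330·334 = 110220 J.
That's not enough to melt it all — equilibrium is at 0 °C with ice remaining.
m_melted·334 = 22311  ⇒  m_melted ≈ 66.8 g.

m_melted ≈ 66.8 g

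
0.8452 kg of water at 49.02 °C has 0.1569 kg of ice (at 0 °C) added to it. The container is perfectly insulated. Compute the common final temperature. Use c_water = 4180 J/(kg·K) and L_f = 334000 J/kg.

T_f ≈ 28.8 °C

Taking heat into each body as positive, Σ m c ΔT = 0:
melt ice: 0.1569×334000 = 52405
  meltwater 0→T: 0.1569×4180×T = 655.84 T
  water cools: 0.8452×4180×(T − 49.02) = 3532.9(T − 49.02)
4188.8 T = 173185 − 52405 = 120780
T ≈ 28.83 °C. Since T > 0 °C, the all-ice-melts assumption holds.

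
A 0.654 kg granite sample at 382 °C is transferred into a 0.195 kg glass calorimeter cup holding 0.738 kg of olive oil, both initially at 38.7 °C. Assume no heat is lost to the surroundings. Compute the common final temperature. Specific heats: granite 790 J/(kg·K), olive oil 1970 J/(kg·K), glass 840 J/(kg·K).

T_f ≈ 121.8 °C

Heat gained plus heat lost sum to zero:
0.654·790·(T − 382) + 0.738·1970·(T − 38.7) + 0.195·840·(T − 38.7) = 0
2134.3 T = 259968
T = 259968/2134.3 ≈ 121.80 °C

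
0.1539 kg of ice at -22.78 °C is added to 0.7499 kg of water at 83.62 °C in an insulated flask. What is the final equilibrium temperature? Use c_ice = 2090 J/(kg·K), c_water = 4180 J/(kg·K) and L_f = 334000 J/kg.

Net heat exchanged in the isolated system is zero:
ice -22.78→0 °C: 0.1539·2090·22.78 = 7327.2
  melt ice: 0.1539·334000 = 51403
  warm the meltwater: 643.3 T
  water cools: 0.7499·4180·(T − 83.62) = 3134.6(T − 83.62)
3777.9 T = 262114 − 58730 = 203384
T ≈ 53.84 °C — above 0 °C, consistent with complete melting.

T_f ≈ 53.8 °C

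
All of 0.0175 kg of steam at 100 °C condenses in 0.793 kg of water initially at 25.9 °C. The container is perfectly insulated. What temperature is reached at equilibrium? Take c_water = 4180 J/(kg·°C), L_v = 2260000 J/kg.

T_f ≈ 39.2 °C

Setting the total heat transfer to zero:
condense steam: −0.0175×2260000 = −39550
  condensed water 100 °C→T: 73.15(T − 100)
  original water: 3314.7(T − 25.9)
3387.9 T = 39550 + 7315 + 85852 = 132717
T ≈ 39.17 °C, under the boiling point, so the assumption holds.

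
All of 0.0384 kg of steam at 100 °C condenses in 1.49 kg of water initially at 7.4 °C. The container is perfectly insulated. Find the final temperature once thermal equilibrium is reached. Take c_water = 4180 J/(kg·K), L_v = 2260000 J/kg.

Energy conservation, ΣQ = 0:
latent heat released on condensation: 0.0384×2260000 = 86784
  condensed water 100 °C→T: 160.51(T − 100)
  water warms: 1.49×4180×(T − 7.4) = 6228.2(T − 7.4)
6388.7 T = 86784 + 16051 + 46089 = 148924
T ≈ 23.31 °C (< 100 °C, so full condensation is consistent).

T_f ≈ 23.3 °C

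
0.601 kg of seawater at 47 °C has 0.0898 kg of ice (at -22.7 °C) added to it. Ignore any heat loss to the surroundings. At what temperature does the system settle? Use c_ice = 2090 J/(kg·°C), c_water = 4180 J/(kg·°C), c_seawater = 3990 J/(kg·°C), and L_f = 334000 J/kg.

Let T be the final temperature. ΣQ_i = 0:
ice -22.7→0 °C: 0.0898·2090·22.7 = 4260.4; melt ice: 0.0898·334000 = 29993; meltwater 0→T: 0.0898·4180·T = 375.36 T; seawater cools: 0.601·3990·(T − 47) = 2398(T − 47)
2773.4 T = 112706 − 34254 = 78452
T ≈ 28.29 °C (positive, so assuming full melt was valid).

T_f ≈ 28.3 °C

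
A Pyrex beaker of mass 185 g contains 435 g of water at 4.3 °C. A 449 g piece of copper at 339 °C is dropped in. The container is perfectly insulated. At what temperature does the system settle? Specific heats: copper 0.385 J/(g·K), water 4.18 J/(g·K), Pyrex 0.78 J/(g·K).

With ΣQ=0 the equilibrium temperature is the m·c-weighted mean:
T_f = (172.87×339 + 1818.3×4.3 + 144.3×4.3) / (172.87 + 1818.3 + 144.3)
    = 67040 / 2135.5 ≈ 31.39 °C

T_f ≈ 31.4 °C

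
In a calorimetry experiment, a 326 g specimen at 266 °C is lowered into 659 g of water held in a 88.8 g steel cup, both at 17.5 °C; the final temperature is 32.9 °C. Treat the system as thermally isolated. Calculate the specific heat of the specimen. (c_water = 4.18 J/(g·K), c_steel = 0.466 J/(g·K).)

c ≈ 0.567 J/(g·K)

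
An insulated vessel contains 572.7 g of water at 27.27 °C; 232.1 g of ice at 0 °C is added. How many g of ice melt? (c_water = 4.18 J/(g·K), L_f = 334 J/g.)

Water can give up m c ΔT = 572.7×4.18×27.27 = 65281 J before reaching 0 °C.
Melting all 232.1 g of ice would need 232.1×334 = 77521 J.
65281 J < 77521 J, so only part of the ice melts and the system sits at 0 °C.
m_melted×334 = 65281  ⇒  m_melted ≈ 195.5 g.

m_melted ≈ 195 g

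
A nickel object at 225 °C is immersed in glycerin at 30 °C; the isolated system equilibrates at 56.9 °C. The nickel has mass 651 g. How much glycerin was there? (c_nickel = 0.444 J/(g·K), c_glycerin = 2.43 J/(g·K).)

m ≈ 743 g

Let T be the final temperature. ΣQ_i = 0:
651·0.444·(56.9 − 225) + m·2.43·(56.9 − 30) = 0
65.37 m = 48588
m = 48588/65.37 ≈ 743.3 g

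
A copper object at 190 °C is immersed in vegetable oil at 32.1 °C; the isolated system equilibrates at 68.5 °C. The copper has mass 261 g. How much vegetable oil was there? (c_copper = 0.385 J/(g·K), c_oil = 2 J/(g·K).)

|Q_copper| = |Q_oil|:
261×0.385×(190 − 68.5) = m×2×(68.5 − 32.1)
72.8 m = 12209  ⇒  m ≈ 167.7 g

m ≈ 168 g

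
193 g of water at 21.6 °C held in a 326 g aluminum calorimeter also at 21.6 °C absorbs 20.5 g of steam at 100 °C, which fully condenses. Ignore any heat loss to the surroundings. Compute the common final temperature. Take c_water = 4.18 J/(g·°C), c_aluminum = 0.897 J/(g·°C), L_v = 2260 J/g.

Net heat exchanged in the isolated system is zero:
latent heat released on condensation: 20.5×2260 = 46330; condensed water 100 °C→T: 85.69(T − 100); water warms: 193×4.18×(T − 21.6) = 806.74(T − 21.6); cup: 292.42(T − 21.6)
1184.9 T = 46330 + 8569 + 23742 = 78641
T ≈ 66.37 °C (< 100 °C, so full condensation is consistent).

T_f ≈ 66.4 °C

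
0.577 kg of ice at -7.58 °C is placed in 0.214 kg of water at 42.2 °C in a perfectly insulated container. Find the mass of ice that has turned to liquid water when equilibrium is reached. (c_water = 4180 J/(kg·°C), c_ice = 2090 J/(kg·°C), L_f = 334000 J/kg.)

Cooling the water to 0 °C releases 0.214·4180·42.2 = 37749 J.
Of that, 0.577·2090·7.58 = 9140.9 J goes to bring the ice to 0 °C, leaving 28608 J.
To melt every bit of ice: 0.577·334000 = 192718 J.
That's not enough to melt it all — equilibrium is at 0 °C with ice remaining.
m_melt = 28608 / L_f = 0.08565 kg.

m_melted ≈ 0.0857 kg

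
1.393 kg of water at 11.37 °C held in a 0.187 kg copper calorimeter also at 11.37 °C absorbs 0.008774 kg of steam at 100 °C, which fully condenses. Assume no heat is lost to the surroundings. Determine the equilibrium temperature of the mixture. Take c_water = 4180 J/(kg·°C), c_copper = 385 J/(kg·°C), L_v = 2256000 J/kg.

T_f ≈ 15.3 °C

Energy balance with sensible and latent terms:
condense steam: −0.008774×2256000 = −19794; condensed water 100 °C→T: 36.68(T − 100); water warms: 1.393×4180×(T − 11.37) = 5822.7(T − 11.37); cup: 72(T − 11.37)
5931.4 T = 19794 + 3667.5 + 67023 = 90485
T ≈ 15.26 °C — below 100 °C, confirming all the steam condensed.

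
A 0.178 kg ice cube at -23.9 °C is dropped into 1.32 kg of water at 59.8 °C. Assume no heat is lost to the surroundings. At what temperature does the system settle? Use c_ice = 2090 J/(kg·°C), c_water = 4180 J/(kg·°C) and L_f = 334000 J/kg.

T_f ≈ 41.8 °C

Conservation of energy gives ΣQ = 0:
ice -23.9→0 °C: 0.178×2090×23.9 = 8891.3; fusion: m_ice L_f = 0.178×334000 = 59452; meltwater 0→T: 0.178×4180×T = 744.04 T; water: 5517.6(T − 59.8)
6261.6 T = 329952 − 68343 = 261609
T ≈ 41.78 °C. Since T > 0 °C, the all-ice-melts assumption holds.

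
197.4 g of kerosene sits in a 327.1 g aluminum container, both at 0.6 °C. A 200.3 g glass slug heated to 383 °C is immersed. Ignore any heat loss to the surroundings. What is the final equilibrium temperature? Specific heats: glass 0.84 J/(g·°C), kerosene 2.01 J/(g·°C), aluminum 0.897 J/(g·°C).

Heat gained plus heat lost sum to zero:
200.3·0.84·(T − 383) + 197.4·2.01·(T − 0.6) + 327.1·0.897·(T − 0.6) = 0
168.25(T − 383) + 396.77(T − 0.6) + 293.41(T − 0.6) = 0
858.43 T = 64855
T = 64855 / 858.43 = 75.5 °C

T_f ≈ 75.5 °C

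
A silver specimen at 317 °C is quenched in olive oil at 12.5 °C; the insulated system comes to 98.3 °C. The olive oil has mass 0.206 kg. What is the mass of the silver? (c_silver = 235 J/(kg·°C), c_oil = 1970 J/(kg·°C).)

m ≈ 0.677 kg

Heat gained plus heat lost sum to zero:
m·235·(98.3 − 317) + 0.206·1970·(98.3 − 12.5) = 0
-51394 m = -34819
m = -34819/-51394 ≈ 0.6775 kg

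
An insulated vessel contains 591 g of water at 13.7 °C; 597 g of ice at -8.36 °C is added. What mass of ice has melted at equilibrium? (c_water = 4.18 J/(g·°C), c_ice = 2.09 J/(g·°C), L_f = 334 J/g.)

m_melted ≈ 70.1 g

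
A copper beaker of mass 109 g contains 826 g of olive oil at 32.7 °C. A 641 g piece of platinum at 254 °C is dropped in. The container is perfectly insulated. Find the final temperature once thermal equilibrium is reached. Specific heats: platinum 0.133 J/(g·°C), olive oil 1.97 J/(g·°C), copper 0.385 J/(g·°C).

T_f ≈ 43.5 °C

Energy conservation, ΣQ = 0:
641×0.133×(T − 254) + 826×1.97×(T − 32.7) + 109×0.385×(T − 32.7) = 0
85.25(T − 254) + 1627.2(T − 32.7) + 41.97(T − 32.7) = 0
1754.4 T = 76237
T = 76237 / 1754.4 = 43.5 °C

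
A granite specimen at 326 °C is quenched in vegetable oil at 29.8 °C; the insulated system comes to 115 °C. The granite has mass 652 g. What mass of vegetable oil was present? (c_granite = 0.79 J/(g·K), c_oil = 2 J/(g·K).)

Heat lost by the granite = heat gained by the oil:
652×0.79×(326 − 115) = m×2×(115 − 29.8)
170.4 m = 108682  ⇒  m ≈ 637.8 g

m ≈ 638 g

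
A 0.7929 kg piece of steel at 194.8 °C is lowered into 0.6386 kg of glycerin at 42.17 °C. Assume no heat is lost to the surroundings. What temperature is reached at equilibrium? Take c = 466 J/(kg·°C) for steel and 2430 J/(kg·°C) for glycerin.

T_f ≈ 71.5 °C

T_f = Σ m_i c_i T_i / Σ m_i c_i:
T_f = (369.49*194.8 + 1551.8*42.17) / (369.49 + 1551.8)
    = 137416 / 1921.3 ≈ 71.52 °C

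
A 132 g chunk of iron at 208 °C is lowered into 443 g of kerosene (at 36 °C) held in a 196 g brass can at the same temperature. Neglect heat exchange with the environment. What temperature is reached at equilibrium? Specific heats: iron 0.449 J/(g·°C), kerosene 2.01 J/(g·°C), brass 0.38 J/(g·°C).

Let T be the final temperature. ΣQ_i = 0:
132·0.449·(T − 208) + 443·2.01·(T − 36) + 196·0.38·(T − 36) = 0
(59.27 + 890.43 + 74.48) T = 59.27·208 + 890.43·36 + 74.48·36
T ≈ 45.95 °C

T_f ≈ 46.0 °C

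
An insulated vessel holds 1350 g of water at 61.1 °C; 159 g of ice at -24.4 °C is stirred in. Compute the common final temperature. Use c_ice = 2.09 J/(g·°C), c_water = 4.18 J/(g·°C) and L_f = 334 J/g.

T_f ≈ 45.0 °C

Energy balance with sensible and latent terms:
ice -24.4→0 °C: 159×2.09×24.4 = 8108.4; fusion: m_ice L_f = 159×334 = 53106; meltwater 0→T: 159×4.18×T = 664.62 T; water cools: 1350×4.18×(T − 61.1) = 5643(T − 61.1)
6307.6 T = 344787 − 61214 = 283573
T ≈ 44.96 °C (positive, so assuming full melt was valid).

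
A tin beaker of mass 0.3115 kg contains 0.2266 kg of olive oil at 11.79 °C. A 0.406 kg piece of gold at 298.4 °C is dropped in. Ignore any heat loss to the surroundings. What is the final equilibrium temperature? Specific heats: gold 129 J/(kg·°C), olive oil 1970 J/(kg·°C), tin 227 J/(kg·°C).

T_f ≈ 38.1 °C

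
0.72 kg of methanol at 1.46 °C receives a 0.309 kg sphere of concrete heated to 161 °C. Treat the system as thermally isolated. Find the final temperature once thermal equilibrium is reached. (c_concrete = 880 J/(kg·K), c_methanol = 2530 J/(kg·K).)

T_f ≈ 22.2 °C

Energy conservation, ΣQ = 0:
0.309×880×(T − 161) + 0.72×2530×(T − 1.46) = 0
(271.92 + 1821.6) T = 271.92×161 + 1821.6×1.46
T = 46439 / 2093.5 = 22.2 °C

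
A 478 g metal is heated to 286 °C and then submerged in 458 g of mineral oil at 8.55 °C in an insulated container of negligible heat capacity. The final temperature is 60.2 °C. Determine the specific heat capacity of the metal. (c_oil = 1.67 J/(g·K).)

Heat lost by the metal = heat gained by the oil:
478·c·(286 − 60.2) = 458·1.67·(60.2 − 8.55)
107932 c = 39505  ⇒  c ≈ 0.366 J/(g·K)

c ≈ 0.366 J/(g·K)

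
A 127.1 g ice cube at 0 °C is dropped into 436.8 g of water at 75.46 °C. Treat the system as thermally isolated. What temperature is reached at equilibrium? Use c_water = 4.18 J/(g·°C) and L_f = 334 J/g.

T_f ≈ 40.4 °C

Energy balance with sensible and latent terms:
latent heat to melt: 127.1×334 = 42451; warm the meltwater: 531.28 T; water: 1825.8(T − 75.46)
2357.1 T = 137777 − 42451 = 95325
T ≈ 40.44 °C (positive, so assuming full melt was valid).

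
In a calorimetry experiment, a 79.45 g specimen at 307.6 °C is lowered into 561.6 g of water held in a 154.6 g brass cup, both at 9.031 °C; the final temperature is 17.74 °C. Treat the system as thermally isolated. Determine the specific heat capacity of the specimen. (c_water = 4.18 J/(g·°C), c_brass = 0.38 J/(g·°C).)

c ≈ 0.91 J/(g·°C)

Net heat exchanged in the isolated system is zero:
79.45·c·(17.74 − 307.6) + 561.6·4.18·(17.74 − 9.031) + 154.6·0.38·(17.74 − 9.031) = 0
-23029 c = -20956
c = -20956/-23029 ≈ 0.91 J/(g·°C)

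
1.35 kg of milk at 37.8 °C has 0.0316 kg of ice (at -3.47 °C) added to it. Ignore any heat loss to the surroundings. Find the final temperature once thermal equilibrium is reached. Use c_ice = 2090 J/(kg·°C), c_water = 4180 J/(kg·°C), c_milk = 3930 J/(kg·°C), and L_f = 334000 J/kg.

Let T be the final temperature. ΣQ_i = 0:
warm ice to 0 °C: 0.0316·2090·(0 − (-3.47)) = 229.17
  latent heat to melt: 0.0316·334000 = 10554
  meltwater 0→T: 0.0316·4180·T = 132.09 T
  milk: 5305.5(T − 37.8)
5437.6 T = 200548 − 10784 = 189764
T ≈ 34.90 °C — above 0 °C, consistent with complete melting.

T_f ≈ 34.9 °C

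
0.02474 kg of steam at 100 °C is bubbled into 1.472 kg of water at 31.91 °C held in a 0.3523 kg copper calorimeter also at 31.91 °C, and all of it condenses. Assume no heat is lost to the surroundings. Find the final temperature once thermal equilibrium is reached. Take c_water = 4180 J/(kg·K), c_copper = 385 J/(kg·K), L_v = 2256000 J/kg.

T_f ≈ 41.7 °C

Heat gained plus heat lost sum to zero:
condense steam: −0.02474·2256000 = −55813
  condensate cools 100→T: 0.02474·4180·(T − 100) = 103.41(T − 100)
  original water: 6153(T − 31.91)
  copper cup: 0.3523·385·(T − 31.91) = 135.64(T − 31.91)
6392 T = 55813 + 10341 + 200669 = 266824
T ≈ 41.74 °C — below 100 °C, confirming all the steam condensed.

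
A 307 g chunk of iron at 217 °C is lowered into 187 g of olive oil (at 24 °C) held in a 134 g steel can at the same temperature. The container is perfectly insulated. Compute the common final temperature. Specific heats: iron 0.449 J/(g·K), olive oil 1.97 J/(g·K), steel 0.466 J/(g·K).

T_f ≈ 70.8 °C

Let T be the final temperature. ΣQ_i = 0:
307·0.449·(T − 217) + 187·1.97·(T − 24) + 134·0.466·(T − 24) = 0
(137.84 + 368.39 + 62.44) T = 137.84·217 + 368.39·24 + 62.44·24
T = 40252 / 568.68 = 70.8 °C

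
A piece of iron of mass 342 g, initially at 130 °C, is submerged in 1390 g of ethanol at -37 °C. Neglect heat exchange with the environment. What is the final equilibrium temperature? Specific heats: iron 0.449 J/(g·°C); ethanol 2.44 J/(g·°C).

T_f ≈ -29.8 °C

Let T be the final temperature. ΣQ_i = 0:
342·0.449·(T − 130) + 1390·2.44·(T − (-37)) = 0
3545.2 T = -105527
T ≈ -29.77 °C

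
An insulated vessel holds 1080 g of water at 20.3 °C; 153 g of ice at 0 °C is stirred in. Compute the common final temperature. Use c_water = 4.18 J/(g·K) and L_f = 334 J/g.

T_f ≈ 7.9 °C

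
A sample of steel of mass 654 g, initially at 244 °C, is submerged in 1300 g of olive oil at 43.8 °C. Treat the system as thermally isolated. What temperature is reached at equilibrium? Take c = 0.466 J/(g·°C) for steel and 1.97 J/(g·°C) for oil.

T_f = Σ m_i c_i T_i / Σ m_i c_i:
T_f = (304.76·244 + 2561·43.8) / (304.76 + 2561)
    = 186534 / 2865.8 ≈ 65.09 °C

T_f ≈ 65.1 °C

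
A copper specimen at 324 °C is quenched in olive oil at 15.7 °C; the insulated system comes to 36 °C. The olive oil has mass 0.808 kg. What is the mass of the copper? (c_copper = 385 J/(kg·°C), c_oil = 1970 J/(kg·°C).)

Taking heat into each body as positive, Σ m c ΔT = 0:
m×385×(36 − 324) + 0.808×1970×(36 − 15.7) = 0
-110880 m = -32313
m = -32313/-110880 ≈ 0.2914 kg

m ≈ 0.291 kg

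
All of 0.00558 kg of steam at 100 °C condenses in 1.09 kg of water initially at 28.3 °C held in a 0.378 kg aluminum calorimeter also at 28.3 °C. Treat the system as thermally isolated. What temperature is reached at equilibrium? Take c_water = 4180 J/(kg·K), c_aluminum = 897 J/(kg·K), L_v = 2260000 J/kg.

Energy conservation, ΣQ = 0:
steam→water at 100 °C releases m L_v = 0.00558·2260000 = 12611
  condensed water 100 °C→T: 23.32(T − 100)
  water warms: 1.09·4180·(T − 28.3) = 4556.2(T − 28.3)
  cup: 339.07(T − 28.3)
4918.6 T = 12611 + 2332.4 + 138536 = 153479
T ≈ 31.20 °C (< 100 °C, so full condensation is consistent).

T_f ≈ 31.2 °C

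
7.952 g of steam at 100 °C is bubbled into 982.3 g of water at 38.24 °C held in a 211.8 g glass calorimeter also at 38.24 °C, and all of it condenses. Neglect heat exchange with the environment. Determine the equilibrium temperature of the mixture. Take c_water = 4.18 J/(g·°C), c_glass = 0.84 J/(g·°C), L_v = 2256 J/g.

Conservation of energy gives ΣQ = 0:
condense steam: −7.952·2256 = −17940
  condensed water 100 °C→T: 33.24(T − 100)
  original water: 4106(T − 38.24)
  cup: 177.91(T − 38.24)
4317.2 T = 17940 + 3323.9 + 163817 = 185081
T ≈ 42.87 °C — below 100 °C, confirming all the steam condensed.

T_f ≈ 42.9 °C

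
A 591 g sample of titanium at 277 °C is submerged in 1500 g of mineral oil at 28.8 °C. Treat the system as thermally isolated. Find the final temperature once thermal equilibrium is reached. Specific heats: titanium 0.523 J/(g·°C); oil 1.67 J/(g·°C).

T_f ≈ 56.1 °C

With ΣQ=0 the equilibrium temperature is the m·c-weighted mean:
T_f = (309.09*277 + 2505*28.8) / (309.09 + 2505)
    = 157763 / 2814.1 ≈ 56.06 °C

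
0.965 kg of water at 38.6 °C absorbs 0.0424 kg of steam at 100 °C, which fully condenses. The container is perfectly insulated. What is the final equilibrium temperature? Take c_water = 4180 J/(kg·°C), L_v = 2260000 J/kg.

T_f ≈ 63.9 °C

Energy conservation, ΣQ = 0:
steam→water at 100 °C releases m L_v = 0.0424×2260000 = 95824
  condensed water 100 °C→T: 177.23(T − 100)
  original water: 4033.7(T − 38.6)
4210.9 T = 95824 + 17723 + 155701 = 269248
T ≈ 63.94 °C, under the boiling point, so the assumption holds.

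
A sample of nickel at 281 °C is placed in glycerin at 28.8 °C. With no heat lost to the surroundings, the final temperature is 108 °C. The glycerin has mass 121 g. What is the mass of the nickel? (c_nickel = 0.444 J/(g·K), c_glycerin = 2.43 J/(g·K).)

m ≈ 303 g

|Q_nickel| = |Q_glycerin|:
m·0.444·(281 − 108) = 121·2.43·(108 − 28.8)
76.81 m = 23287  ⇒  m ≈ 303.2 g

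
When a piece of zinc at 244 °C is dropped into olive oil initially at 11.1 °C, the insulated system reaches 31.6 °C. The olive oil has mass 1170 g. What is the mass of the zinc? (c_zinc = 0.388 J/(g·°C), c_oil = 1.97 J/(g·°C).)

m ≈ 573 g

|Q_zinc| = |Q_oil|:
m·0.388·(244 − 31.6) = 1170·1.97·(31.6 − 11.1)
82.41 m = 47250  ⇒  m ≈ 573.3 g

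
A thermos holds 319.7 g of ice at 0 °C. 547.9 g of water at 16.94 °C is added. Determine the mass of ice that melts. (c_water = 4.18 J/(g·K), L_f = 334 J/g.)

Heat available from the water dropping to 0 °C: 547.9·4.18·16.94 = 38796 J.
Melting all 319.7 g of ice would need 319.7·334 = 106780 J.
That's not enough to melt it all — equilibrium is at 0 °C with ice remaining.
m_melt = 38796 / L_f = 116.2 g.

m_melted ≈ 116 g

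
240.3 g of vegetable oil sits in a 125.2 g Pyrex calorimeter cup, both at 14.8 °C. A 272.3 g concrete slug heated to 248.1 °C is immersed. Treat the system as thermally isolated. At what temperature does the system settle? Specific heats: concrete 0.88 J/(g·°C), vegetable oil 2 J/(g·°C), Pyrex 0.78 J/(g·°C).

T_f ≈ 83.2 °C

Setting the total heat transfer to zero:
272.3*0.88*(T − 248.1) + 240.3*2*(T − 14.8) + 125.2*0.78*(T − 14.8) = 0
239.62(T − 248.1) + 480.6(T − 14.8) + 97.66(T − 14.8) = 0
(239.62 + 480.6 + 97.66) T = 239.62*248.1 + 480.6*14.8 + 97.66*14.8
T ≈ 83.15 °C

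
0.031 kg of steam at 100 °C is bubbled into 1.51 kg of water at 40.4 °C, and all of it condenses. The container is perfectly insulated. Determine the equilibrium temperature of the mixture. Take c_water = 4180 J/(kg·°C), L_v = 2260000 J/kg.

Setting the total heat transfer to zero:
condense steam: −0.031·2260000 = −70060; condensate cools 100→T: 0.031·4180·(T − 100) = 129.58(T − 100); water warms: 1.51·4180·(T − 40.4) = 6311.8(T − 40.4)
6441.4 T = 70060 + 12958 + 254997 = 338015
T ≈ 52.48 °C, under the boiling point, so the assumption holds.

T_f ≈ 52.5 °C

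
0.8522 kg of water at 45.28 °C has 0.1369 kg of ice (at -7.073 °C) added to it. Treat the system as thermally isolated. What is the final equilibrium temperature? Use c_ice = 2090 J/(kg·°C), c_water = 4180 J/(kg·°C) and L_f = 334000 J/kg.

T_f ≈ 27.5 °C

Let T be the final temperature. ΣQ_i = 0:
warm ice to 0 °C: 0.1369·2090·(0 − (-7.073)) = 2023.7; melt ice: 0.1369·334000 = 45725; meltwater 0→T: 0.1369·4180·T = 572.24 T; water cools: 0.8522·4180·(T − 45.28) = 3562.2(T − 45.28)
4134.4 T = 161296 − 47748 = 113548
T ≈ 27.46 °C (positive, so assuming full melt was valid).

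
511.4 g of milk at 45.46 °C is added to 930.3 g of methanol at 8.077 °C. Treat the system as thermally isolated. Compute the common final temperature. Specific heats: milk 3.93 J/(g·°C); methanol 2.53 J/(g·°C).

Let T be the final temperature. ΣQ_i = 0:
511.4·3.93·(T − 45.46) + 930.3·2.53·(T − 8.077) = 0
(2009.8 + 2353.7) T = 2009.8·45.46 + 2353.7·8.077
T ≈ 25.30 °C

T_f ≈ 25.3 °C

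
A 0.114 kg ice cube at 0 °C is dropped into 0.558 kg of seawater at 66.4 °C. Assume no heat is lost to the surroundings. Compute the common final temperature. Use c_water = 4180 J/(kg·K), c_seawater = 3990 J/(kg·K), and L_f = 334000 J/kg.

T_f ≈ 40.6 °C

Heat gained plus heat lost sum to zero:
melt ice: 0.114·334000 = 38076; meltwater 0→T: 0.114·4180·T = 476.52 T; seawater cools: 0.558·3990·(T − 66.4) = 2226.4(T − 66.4)
2702.9 T = 147834 − 38076 = 109758
T ≈ 40.61 °C (positive, so assuming full melt was valid).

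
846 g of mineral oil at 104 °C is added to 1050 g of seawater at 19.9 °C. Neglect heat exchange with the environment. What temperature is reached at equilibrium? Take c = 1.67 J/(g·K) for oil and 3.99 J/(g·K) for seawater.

Let T be the final temperature. ΣQ_i = 0:
846·1.67·(T − 104) + 1050·3.99·(T − 19.9) = 0
1412.8(T − 104) + 4189.5(T − 19.9) = 0
(1412.8 + 4189.5) T = 1412.8·104 + 4189.5·19.9
T ≈ 41.11 °C

T_f ≈ 41.1 °C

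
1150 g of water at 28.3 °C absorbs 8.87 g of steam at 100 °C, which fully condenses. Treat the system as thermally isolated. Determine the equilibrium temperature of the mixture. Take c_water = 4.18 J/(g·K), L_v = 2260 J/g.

Heat gained plus heat lost sum to zero:
latent heat released on condensation: 8.87·2260 = 20046; condensate cools 100→T: 8.87·4.18·(T − 100) = 37.08(T − 100); water warms: 1150·4.18·(T − 28.3) = 4807(T − 28.3)
4844.1 T = 20046 + 3707.7 + 136038 = 159792
T ≈ 32.99 °C, under the boiling point, so the assumption holds.

T_f ≈ 33.0 °C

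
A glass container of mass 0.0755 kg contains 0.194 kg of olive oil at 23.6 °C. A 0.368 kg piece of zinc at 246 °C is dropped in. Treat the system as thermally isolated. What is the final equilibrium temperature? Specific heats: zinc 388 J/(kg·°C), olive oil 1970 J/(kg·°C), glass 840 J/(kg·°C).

Let T be the final temperature. ΣQ_i = 0:
0.368×388×(T − 246) + 0.194×1970×(T − 23.6) + 0.0755×840×(T − 23.6) = 0
142.78(T − 246) + 382.18(T − 23.6) + 63.42(T − 23.6) = 0
(142.78 + 382.18 + 63.42) T = 142.78×246 + 382.18×23.6 + 63.42×23.6
T ≈ 77.57 °C

T_f ≈ 77.6 °C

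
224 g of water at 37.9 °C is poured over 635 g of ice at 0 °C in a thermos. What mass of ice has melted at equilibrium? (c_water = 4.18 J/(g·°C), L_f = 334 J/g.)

m_melted ≈ 106 g

Water can give up m c ΔT = 224·4.18·37.9 = 35487 J before reaching 0 °C.
Melting all 635 g of ice would need 635·334 = 212090 J.
That's not enough to melt it all — equilibrium is at 0 °C with ice remaining.
Mass melted = 35487/334 ≈ 106.2 g.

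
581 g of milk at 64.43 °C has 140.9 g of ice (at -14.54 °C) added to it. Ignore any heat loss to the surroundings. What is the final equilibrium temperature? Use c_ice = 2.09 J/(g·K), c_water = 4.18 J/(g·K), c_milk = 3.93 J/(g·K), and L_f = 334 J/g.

T_f ≈ 33.3 °C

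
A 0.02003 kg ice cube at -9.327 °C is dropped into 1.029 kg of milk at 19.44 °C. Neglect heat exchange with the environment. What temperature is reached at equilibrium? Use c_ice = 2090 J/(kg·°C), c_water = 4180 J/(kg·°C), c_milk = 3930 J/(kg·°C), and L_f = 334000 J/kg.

Conservation of energy gives ΣQ = 0:
ice -9.327→0 °C: 0.02003×2090×9.327 = 390.45; latent heat to melt: 0.02003×334000 = 6690; meltwater 0→T: 0.02003×4180×T = 83.73 T; milk: 4044(T − 19.44)
4127.7 T = 78615 − 7080.5 = 71534
T ≈ 17.33 °C (positive, so assuming full melt was valid).

T_f ≈ 17.3 °C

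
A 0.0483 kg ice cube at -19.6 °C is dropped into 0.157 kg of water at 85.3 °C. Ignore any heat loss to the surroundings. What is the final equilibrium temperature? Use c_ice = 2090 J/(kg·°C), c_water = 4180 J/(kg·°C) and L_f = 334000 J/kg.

Sum of m c ΔT and latent-heat terms is zero:
warm ice to 0 °C: 0.0483×2090×(0 − (-19.6)) = 1978.6
  latent heat to melt: 0.0483×334000 = 16132
  meltwater 0→T: 0.0483×4180×T = 201.89 T
  water cools: 0.157×4180×(T − 85.3) = 656.26(T − 85.3)
858.15 T = 55979 − 18111 = 37868
T ≈ 44.13 °C (positive, so assuming full melt was valid).

T_f ≈ 44.1 °C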